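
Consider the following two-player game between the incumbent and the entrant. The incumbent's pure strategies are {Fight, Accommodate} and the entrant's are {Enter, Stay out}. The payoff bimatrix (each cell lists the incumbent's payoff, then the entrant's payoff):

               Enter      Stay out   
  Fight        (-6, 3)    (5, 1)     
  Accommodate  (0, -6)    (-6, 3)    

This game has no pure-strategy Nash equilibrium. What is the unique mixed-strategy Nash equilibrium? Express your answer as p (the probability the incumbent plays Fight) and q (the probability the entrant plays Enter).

p = 9/11, q = 11/17

Set the entrant's expected payoff from Enter equal to that from Stay out:
  the entrant's payoff from Enter: p·3 + (1−p)·(-6) = 9p - 6
  the entrant's payoff from Stay out: p·1 + (1−p)·3 = -2p + 3
  9p - 6 = -2p + 3  ⇒  11p = 9  ⇒  p = 9/11.
In a mixed equilibrium the incumbent is indifferent between Fight and Accommodate; this condition fixes q.
  the incumbent's expected payoff from Fight: q·(-6) + (1−q)·5 = -11q + 5
  the incumbent's expected payoff from Accommodate: q·0 + (1−q)·(-6) = 6q - 6
  -11q + 5 = 6q - 6  ⇒  -17q = -11  ⇒  q = 11/17.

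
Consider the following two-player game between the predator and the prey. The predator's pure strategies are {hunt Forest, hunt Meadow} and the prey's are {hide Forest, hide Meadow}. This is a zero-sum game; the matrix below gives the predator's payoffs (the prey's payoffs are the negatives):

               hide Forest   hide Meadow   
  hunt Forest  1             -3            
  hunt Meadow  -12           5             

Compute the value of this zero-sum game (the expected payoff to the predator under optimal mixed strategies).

v = -31/21

The predator's indifference between hunt Forest and hunt Meadow determines the prey's mixing probability q:
  the predator's expected payoff from hunt Forest: q·1 + (1−q)·(-3) = 4q - 3
  the predator's expected payoff from hunt Meadow: q·(-12) + (1−q)·5 = -17q + 5
  4q - 3 = -17q + 5  ⇒  21q = 8  ⇒  q = 8/21.
The value is the predator's expected payoff against this mix (using hunt Forest): (8/21)·1 + (13/21)·(-3) = -31/21.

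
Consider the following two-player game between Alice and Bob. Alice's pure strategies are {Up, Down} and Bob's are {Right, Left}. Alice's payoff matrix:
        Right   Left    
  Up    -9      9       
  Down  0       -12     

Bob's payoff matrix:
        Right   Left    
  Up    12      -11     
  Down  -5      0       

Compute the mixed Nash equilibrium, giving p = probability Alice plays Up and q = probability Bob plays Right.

p = 5/28, q = 7/10

Set Bob's expected payoff from Right equal to that from Left:
  Bob's expected payoff from Right: p·12 + (1−p)·(-5) = 17p - 5
  Bob's expected payoff from Left: p·(-11) + (1−p)·0 = -11p
  17p - 5 = -11p  ⇒  28p = 5  ⇒  p = 5/28.
Alice's indifference between Up and Down determines Bob's mixing probability q:
  Alice's expected payoff from Up: q·(-9) + (1−q)·9 = -18q + 9
  Alice's expected payoff from Down: q·0 + (1−q)·(-12) = 12q - 12
  -18q + 9 = 12q - 12  ⇒  -30q = -21  ⇒  q = 7/10.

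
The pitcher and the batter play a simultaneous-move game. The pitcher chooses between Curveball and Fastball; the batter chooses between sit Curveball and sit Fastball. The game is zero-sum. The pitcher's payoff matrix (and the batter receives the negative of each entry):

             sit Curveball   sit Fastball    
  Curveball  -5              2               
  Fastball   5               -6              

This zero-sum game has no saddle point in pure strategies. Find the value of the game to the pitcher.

v = -10/9

In a mixed equilibrium the pitcher is indifferent between Curveball and Fastball; this condition fixes q.
  the pitcher's payoff to Curveball: q·(-5) + (1−q)·2 = -7q + 2
  the pitcher's payoff to Fastball: q·5 + (1−q)·(-6) = 11q - 6
  -7q + 2 = 11q - 6  ⇒  -18q = -8  ⇒  q = 4/9.
The value is the pitcher's expected payoff against this mix (using Curveball): (4/9)·(-5) + (5/9)·2 = -10/9.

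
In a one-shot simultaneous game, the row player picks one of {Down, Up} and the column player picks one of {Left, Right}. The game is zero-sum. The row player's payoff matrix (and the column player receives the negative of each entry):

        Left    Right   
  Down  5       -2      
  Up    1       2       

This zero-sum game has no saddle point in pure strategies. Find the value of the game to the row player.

v = 3/2

The column player's mix must leave the row player indifferent between Down and Up.
  the row player's expected payoff from Down: q·5 + (1−q)·(-2) = 7q - 2
  the row player's expected payoff from Up: q·1 + (1−q)·2 = -q + 2
  7q - 2 = -q + 2  ⇒  8q = 4  ⇒  q = 1/2.
The value is the row player's expected payoff against this mix (using Down): (1/2)·5 + (1/2)·(-2) = 3/2.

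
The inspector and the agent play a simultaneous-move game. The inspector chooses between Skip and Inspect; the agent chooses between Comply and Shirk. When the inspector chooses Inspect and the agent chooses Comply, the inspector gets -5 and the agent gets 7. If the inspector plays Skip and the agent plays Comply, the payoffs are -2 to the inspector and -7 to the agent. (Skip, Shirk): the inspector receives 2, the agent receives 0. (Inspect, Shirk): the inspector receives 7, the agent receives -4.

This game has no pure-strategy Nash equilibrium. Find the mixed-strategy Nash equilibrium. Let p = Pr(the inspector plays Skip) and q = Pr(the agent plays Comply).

p = 11/18, q = 5/8

The inspector's mix must leave the agent indifferent between Comply and Shirk.
  the agent's expected payoff from Comply: p·(-7) + (1−p)·7 = -14p + 7
  the agent's expected payoff from Shirk: p·0 + (1−p)·(-4) = 4p - 4
  -14p + 7 = 4p - 4  ⇒  -18p = -11  ⇒  p = 11/18.
The inspector's indifference between Skip and Inspect determines the agent's mixing probability q:
  the inspector's payoff to Skip: q·(-2) + (1−q)·2 = -4q + 2
  the inspector's payoff to Inspect: q·(-5) + (1−q)·7 = -12q + 7
  -4q + 2 = -12q + 7  ⇒  8q = 5  ⇒  q = 5/8.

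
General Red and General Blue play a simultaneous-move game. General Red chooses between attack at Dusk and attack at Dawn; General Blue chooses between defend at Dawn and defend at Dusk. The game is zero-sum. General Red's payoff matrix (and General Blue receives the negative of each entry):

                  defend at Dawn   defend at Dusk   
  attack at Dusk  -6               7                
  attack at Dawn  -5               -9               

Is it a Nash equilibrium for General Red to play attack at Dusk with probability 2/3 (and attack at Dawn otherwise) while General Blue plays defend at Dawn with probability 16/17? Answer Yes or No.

No

Given General Red's mix p = 2/3, General Blue's payoff from defend at Dawn is 17/3 but from defend at Dusk is -5/3. General Blue strictly prefers defend at Dawn, so General Blue would not mix.
So the proposed profile is not a Nash equilibrium.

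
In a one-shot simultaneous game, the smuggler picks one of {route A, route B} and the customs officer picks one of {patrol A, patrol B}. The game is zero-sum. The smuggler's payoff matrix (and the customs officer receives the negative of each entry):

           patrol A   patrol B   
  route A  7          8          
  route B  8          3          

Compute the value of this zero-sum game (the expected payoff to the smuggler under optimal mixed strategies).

The smuggler's indifference between route A and route B determines the customs officer's mixing probability q:
  the smuggler's expected payoff from route A: q·7 + (1−q)·8 = -q + 8
  the smuggler's expected payoff from route B: q·8 + (1−q)·3 = 5q + 3
  -q + 8 = 5q + 3  ⇒  -6q = -5  ⇒  q = 5/6.
The value is the smuggler's expected payoff against this mix (using route A): (5/6)·7 + (1/6)·8 = 43/6.

v = 43/6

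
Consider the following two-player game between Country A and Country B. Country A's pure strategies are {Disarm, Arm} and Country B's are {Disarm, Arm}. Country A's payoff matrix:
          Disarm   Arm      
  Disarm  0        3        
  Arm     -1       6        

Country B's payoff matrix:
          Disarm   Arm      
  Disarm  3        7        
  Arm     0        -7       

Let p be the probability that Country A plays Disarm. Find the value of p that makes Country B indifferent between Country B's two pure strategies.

Set Country B's expected payoff from Disarm equal to that from Arm:
  Country B's payoff from Disarm: p·3 + (1−p)·0 = 3p
  Country B's payoff from Arm: p·7 + (1−p)·(-7) = 14p - 7
  3p = 14p - 7  ⇒  -11p = -7  ⇒  p = 7/11.

p = 7/11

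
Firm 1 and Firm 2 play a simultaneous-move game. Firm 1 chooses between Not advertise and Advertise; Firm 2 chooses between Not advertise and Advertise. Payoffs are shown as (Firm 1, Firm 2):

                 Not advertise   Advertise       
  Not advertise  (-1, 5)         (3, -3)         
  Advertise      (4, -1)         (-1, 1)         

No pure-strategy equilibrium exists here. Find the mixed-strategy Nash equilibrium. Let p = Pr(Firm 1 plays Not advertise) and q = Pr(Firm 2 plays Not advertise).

Firm 1's mix must leave Firm 2 indifferent between Not advertise and Advertise.
  Firm 2's payoff to Not advertise: p·5 + (1−p)·(-1) = 6p - 1
  Firm 2's payoff to Advertise: p·(-3) + (1−p)·1 = -4p + 1
  6p - 1 = -4p + 1  ⇒  10p = 2  ⇒  p = 1/5.
For Firm 1 to be willing to mix, Firm 1 must be indifferent between Not advertise and Advertise, which pins down Firm 2's mix.
  Firm 1's payoff to Not advertise: q·(-1) + (1−q)·3 = -4q + 3
  Firm 1's payoff to Advertise: q·4 + (1−q)·(-1) = 5q - 1
  -4q + 3 = 5q - 1  ⇒  -9q = -4  ⇒  q = 4/9.

p = 1/5, q = 4/9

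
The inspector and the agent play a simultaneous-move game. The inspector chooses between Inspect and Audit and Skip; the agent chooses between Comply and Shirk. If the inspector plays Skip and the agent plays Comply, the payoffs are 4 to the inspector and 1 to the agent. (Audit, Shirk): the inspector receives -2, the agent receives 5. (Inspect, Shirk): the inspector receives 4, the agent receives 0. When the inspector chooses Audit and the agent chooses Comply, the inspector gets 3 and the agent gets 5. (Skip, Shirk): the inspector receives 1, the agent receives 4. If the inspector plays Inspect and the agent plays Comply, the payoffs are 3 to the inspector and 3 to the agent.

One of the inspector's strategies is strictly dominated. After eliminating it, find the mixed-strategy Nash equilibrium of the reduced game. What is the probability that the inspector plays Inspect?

p = 1/2

The inspector's strategy Audit is strictly dominated by Skip: 4 > 3 and 1 > -2. Eliminate Audit.
The agent's indifference between Comply and Shirk determines the inspector's mixing probability p:
  the agent's payoff from Comply: p·3 + (1−p)·1 = 2p + 1
  the agent's payoff from Shirk: p·0 + (1−p)·4 = -4p + 4
  2p + 1 = -4p + 4  ⇒  6p = 3  ⇒  p = 1/2.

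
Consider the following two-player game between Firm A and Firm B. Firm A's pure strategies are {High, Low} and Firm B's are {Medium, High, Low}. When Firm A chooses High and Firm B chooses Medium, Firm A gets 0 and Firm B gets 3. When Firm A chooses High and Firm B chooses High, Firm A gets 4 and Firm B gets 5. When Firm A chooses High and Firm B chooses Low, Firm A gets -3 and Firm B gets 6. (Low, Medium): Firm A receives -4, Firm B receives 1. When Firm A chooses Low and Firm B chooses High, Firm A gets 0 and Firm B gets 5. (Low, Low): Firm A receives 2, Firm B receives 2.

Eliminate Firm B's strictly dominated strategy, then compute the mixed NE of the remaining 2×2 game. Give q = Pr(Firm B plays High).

q = 5/9

Firm B's strategy Medium is strictly dominated by Low: 6 > 3 and 2 > 1. Eliminate Medium.
Set Firm A's expected payoff from High equal to that from Low:
  Firm A's payoff from High: q·4 + (1−q)·(-3) = 7q - 3
  Firm A's payoff from Low: q·0 + (1−q)·2 = -2q + 2
  7q - 3 = -2q + 2  ⇒  9q = 5  ⇒  q = 5/9.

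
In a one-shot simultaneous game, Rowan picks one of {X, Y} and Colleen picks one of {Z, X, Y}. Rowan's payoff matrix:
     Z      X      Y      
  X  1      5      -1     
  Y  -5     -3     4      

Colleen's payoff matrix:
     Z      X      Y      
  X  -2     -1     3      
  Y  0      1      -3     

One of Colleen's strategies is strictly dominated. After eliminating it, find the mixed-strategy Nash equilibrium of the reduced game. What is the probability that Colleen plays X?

q = 5/13

Colleen's strategy Z is strictly dominated by X: -1 > -2 and 1 > 0. Eliminate Z.
In a mixed equilibrium Rowan is indifferent between X and Y; this condition fixes q.
  Rowan's expected payoff from X: q·5 + (1−q)·(-1) = 6q - 1
  Rowan's expected payoff from Y: q·(-3) + (1−q)·4 = -7q + 4
  6q - 1 = -7q + 4  ⇒  13q = 5  ⇒  q = 5/13.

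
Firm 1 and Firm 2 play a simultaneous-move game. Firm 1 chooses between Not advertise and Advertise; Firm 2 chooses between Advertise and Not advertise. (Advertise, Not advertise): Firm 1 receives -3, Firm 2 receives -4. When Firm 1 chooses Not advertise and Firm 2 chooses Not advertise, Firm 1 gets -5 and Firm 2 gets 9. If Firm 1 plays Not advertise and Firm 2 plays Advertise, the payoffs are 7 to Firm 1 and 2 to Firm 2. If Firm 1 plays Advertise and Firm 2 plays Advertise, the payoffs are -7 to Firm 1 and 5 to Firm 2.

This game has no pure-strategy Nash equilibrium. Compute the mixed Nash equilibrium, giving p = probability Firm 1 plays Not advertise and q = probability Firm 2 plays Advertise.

Firm 2's indifference between Advertise and Not advertise determines Firm 1's mixing probability p:
  Firm 2's payoff to Advertise: p·2 + (1−p)·5 = -3p + 5
  Firm 2's payoff to Not advertise: p·9 + (1−p)·(-4) = 13p - 4
  -3p + 5 = 13p - 4  ⇒  -16p = -9  ⇒  p = 9/16.
Set Firm 1's expected payoff from Not advertise equal to that from Advertise:
  Firm 1's payoff to Not advertise: q·7 + (1−q)·(-5) = 12q - 5
  Firm 1's payoff to Advertise: q·(-7) + (1−q)·(-3) = -4q - 3
  12q - 5 = -4q - 3  ⇒  16q = 2  ⇒  q = 1/8.

p = 9/16, q = 1/8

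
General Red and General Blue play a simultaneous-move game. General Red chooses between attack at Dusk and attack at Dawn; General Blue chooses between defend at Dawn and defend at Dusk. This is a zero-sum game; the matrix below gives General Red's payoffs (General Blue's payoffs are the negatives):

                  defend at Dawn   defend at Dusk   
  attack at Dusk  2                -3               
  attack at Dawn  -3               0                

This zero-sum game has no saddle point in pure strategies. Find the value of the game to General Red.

v = -9/8

For General Red to be willing to mix, General Red must be indifferent between attack at Dusk and attack at Dawn, which pins down General Blue's mix.
  General Red's expected payoff from attack at Dusk: q·2 + (1−q)·(-3) = 5q - 3
  General Red's expected payoff from attack at Dawn: q·(-3) + (1−q)·0 = -3q
  5q - 3 = -3q  ⇒  8q = 3  ⇒  q = 3/8.
The value is General Red's expected payoff against this mix (using attack at Dusk): (3/8)·2 + (5/8)·(-3) = -9/8.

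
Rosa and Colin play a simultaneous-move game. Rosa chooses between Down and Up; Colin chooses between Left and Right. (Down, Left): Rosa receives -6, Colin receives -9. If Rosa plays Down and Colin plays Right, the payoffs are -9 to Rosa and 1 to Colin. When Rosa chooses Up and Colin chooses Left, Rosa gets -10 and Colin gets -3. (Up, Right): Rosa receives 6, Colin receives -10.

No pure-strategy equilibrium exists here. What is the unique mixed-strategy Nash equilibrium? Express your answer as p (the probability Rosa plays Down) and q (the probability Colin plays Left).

Colin's indifference between Left and Right determines Rosa's mixing probability p:
  Colin's payoff to Left: p·(-9) + (1−p)·(-3) = -6p - 3
  Colin's payoff to Right: p·1 + (1−p)·(-10) = 11p - 10
  -6p - 3 = 11p - 10  ⇒  -17p = -7  ⇒  p = 7/17.
Rosa's indifference between Down and Up determines Colin's mixing probability q:
  Rosa's payoff to Down: q·(-6) + (1−q)·(-9) = 3q - 9
  Rosa's payoff to Up: q·(-10) + (1−q)·6 = -16q + 6
  3q - 9 = -16q + 6  ⇒  19q = 15  ⇒  q = 15/19.

p = 7/17, q = 15/19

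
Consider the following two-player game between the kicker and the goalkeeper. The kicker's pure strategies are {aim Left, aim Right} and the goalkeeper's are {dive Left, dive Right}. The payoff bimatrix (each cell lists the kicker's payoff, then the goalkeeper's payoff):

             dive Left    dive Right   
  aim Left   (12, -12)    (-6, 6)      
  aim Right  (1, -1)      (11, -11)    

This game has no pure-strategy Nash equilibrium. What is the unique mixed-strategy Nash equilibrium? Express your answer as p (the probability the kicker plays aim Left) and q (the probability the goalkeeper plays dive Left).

In a mixed equilibrium the goalkeeper is indifferent between dive Left and dive Right; this condition fixes p.
  the goalkeeper's payoff to dive Left: p·(-12) + (1−p)·(-1) = -11p - 1
  the goalkeeper's payoff to dive Right: p·6 + (1−p)·(-11) = 17p - 11
  -11p - 1 = 17p - 11  ⇒  -28p = -10  ⇒  p = 5/14.
In a mixed equilibrium the kicker is indifferent between aim Left and aim Right; this condition fixes q.
  the kicker's payoff from aim Left: q·12 + (1−q)·(-6) = 18q - 6
  the kicker's payoff from aim Right: q·1 + (1−q)·11 = -10q + 11
  18q - 6 = -10q + 11  ⇒  28q = 17  ⇒  q = 17/28.

p = 5/14, q = 17/28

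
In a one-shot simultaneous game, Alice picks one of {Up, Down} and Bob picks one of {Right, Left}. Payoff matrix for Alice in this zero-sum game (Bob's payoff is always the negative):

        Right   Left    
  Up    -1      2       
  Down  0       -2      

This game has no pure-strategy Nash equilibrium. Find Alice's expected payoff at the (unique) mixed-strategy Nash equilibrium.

-2/5

For Alice to be willing to mix, Alice must be indifferent between Up and Down, which pins down Bob's mix.
  Alice's payoff from Up: q·(-1) + (1−q)·2 = -3q + 2
  Alice's payoff from Down: q·0 + (1−q)·(-2) = 2q - 2
  -3q + 2 = 2q - 2  ⇒  -5q = -4  ⇒  q = 4/5.
At equilibrium Alice is indifferent across rows, so Alice's payoff equals the payoff from Up: (4/5)·(-1) + (1/5)·2 = -2/5.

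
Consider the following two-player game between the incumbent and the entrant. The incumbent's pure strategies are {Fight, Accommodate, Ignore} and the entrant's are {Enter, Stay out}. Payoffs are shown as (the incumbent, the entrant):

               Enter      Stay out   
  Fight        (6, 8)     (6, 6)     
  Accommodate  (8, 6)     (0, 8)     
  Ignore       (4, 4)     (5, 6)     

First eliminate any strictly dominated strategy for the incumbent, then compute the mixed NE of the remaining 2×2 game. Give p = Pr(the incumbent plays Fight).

The incumbent's strategy Ignore is strictly dominated by Fight: 6 > 4 and 6 > 5. Eliminate Ignore.
Set the entrant's expected payoff from Enter equal to that from Stay out:
  the entrant's payoff to Enter: p·8 + (1−p)·6 = 2p + 6
  the entrant's payoff to Stay out: p·6 + (1−p)·8 = -2p + 8
  2p + 6 = -2p + 8  ⇒  4p = 2  ⇒  p = 1/2.

p = 1/2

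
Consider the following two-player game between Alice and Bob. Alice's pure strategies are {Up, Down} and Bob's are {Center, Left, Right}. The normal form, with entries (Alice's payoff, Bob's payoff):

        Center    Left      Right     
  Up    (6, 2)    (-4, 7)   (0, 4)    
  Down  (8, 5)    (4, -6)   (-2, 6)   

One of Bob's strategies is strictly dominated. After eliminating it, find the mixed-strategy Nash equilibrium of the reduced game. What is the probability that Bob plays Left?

Bob's strategy Center is strictly dominated by Right: 4 > 2 and 6 > 5. Eliminate Center.
In a mixed equilibrium Alice is indifferent between Up and Down; this condition fixes q.
  Alice's expected payoff from Up: q·(-4) + (1−q)·0 = -4q
  Alice's expected payoff from Down: q·4 + (1−q)·(-2) = 6q - 2
  -4q = 6q - 2  ⇒  -10q = -2  ⇒  q = 1/5.

q = 1/5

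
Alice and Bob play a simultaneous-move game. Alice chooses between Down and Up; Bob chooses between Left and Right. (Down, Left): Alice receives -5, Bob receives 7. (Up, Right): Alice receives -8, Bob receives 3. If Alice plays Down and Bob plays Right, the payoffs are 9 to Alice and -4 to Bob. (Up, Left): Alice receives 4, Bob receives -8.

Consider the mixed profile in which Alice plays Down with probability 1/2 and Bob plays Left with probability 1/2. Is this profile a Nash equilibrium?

No

Given Bob's mix q = 1/2, Alice's payoff from Down is 2 but from Up is -2. Alice strictly prefers Down, so Alice would not mix.
So the proposed profile is not a Nash equilibrium.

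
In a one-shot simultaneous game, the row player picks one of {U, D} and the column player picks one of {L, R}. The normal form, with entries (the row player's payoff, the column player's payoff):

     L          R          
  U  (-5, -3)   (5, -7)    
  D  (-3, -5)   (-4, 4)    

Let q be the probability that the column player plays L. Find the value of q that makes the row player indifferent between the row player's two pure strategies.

In a mixed equilibrium the row player is indifferent between U and D; this condition fixes q.
  the row player's payoff from U: q·(-5) + (1−q)·5 = -10q + 5
  the row player's payoff from D: q·(-3) + (1−q)·(-4) = q - 4
  -10q + 5 = q - 4  ⇒  -11q = -9  ⇒  q = 9/11.

q = 9/11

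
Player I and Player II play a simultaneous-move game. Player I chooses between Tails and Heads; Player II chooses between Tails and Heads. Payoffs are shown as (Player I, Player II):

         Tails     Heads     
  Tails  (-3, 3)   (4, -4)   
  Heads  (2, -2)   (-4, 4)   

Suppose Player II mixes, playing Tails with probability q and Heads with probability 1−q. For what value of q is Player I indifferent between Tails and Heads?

q = 8/13

Set Player I's expected payoff from Tails equal to that from Heads:
  Player I's expected payoff from Tails: q·(-3) + (1−q)·4 = -7q + 4
  Player I's expected payoff from Heads: q·2 + (1−q)·(-4) = 6q - 4
  -7q + 4 = 6q - 4  ⇒  -13q = -8  ⇒  q = 8/13.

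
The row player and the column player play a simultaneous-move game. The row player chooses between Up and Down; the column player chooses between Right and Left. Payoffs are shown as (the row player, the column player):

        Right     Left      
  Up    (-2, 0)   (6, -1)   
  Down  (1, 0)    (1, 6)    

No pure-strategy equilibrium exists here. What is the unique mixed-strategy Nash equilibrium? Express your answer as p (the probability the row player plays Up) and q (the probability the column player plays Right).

The column player's indifference between Right and Left determines the row player's mixing probability p:
  the column player's payoff from Right: p·0 + (1−p)·0 = 0
  the column player's payoff from Left: p·(-1) + (1−p)·6 = -7p + 6
  0 = -7p + 6  ⇒  7p = 6  ⇒  p = 6/7.
In a mixed equilibrium the row player is indifferent between Up and Down; this condition fixes q.
  the row player's expected payoff from Up: q·(-2) + (1−q)·6 = -8q + 6
  the row player's expected payoff from Down: q·1 + (1−q)·1 = 1
  -8q + 6 = 1  ⇒  -8q = -5  ⇒  q = 5/8.

p = 6/7, q = 5/8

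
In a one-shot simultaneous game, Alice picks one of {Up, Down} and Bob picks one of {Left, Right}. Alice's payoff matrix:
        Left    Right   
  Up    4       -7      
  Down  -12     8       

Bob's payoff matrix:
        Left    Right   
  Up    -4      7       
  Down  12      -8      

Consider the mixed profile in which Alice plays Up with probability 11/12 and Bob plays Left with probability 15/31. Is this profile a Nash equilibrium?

No

Given Alice's mix p = 11/12, Bob's payoff from Left is -8/3 but from Right is 23/4. Bob strictly prefers Right, so Bob would not mix.
So the proposed profile is not a Nash equilibrium.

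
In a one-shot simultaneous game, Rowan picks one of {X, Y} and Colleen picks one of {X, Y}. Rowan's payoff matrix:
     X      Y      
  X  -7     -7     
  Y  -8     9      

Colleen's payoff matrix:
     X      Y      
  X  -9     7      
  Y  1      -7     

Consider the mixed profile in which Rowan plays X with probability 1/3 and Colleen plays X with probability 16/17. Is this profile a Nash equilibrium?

Check Colleen's indifference given Rowan's mix p = 1/3:
  payoff from X = -7/3; payoff from Y = -7/3 — equal.
Check Rowan's indifference given Colleen's mix q = 16/17:
  payoff from X = -7; payoff from Y = -7 — equal.
Both players are indifferent, so neither can profitably deviate.

Yes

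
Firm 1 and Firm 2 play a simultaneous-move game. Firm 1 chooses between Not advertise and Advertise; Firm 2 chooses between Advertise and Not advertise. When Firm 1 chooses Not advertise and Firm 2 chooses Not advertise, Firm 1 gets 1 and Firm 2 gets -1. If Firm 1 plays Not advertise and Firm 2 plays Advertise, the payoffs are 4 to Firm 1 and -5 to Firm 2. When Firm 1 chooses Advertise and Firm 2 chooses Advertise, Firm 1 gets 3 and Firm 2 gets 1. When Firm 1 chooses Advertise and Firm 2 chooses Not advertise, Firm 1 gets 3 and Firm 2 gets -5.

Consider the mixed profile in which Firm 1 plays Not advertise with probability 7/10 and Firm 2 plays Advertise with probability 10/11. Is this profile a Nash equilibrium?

No

Given Firm 1's mix p = 7/10, Firm 2's payoff from Advertise is -16/5 but from Not advertise is -11/5. Firm 2 strictly prefers Not advertise, so Firm 2 would not mix.
So the proposed profile is not a Nash equilibrium.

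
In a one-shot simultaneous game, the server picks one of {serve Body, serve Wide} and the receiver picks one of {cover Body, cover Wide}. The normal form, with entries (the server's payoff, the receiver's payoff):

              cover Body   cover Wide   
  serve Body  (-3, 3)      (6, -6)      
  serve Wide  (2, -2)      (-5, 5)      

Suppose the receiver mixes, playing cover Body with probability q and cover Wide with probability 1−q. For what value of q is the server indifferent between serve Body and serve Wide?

q = 11/16

Set the server's expected payoff from serve Body equal to that from serve Wide:
  the server's expected payoff from serve Body: q·(-3) + (1−q)·6 = -9q + 6
  the server's expected payoff from serve Wide: q·2 + (1−q)·(-5) = 7q - 5
  -9q + 6 = 7q - 5  ⇒  -16q = -11  ⇒  q = 11/16.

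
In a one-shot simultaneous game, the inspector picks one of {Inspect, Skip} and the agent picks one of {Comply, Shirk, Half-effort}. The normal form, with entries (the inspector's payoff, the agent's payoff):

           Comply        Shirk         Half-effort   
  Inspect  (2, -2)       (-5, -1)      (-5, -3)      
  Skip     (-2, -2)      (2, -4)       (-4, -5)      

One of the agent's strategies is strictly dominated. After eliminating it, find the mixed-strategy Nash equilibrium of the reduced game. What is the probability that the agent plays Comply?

q = 7/11

The agent's strategy Half-effort is strictly dominated by Comply: -2 > -3 and -2 > -5. Eliminate Half-effort.
In a mixed equilibrium the inspector is indifferent between Inspect and Skip; this condition fixes q.
  the inspector's payoff to Inspect: q·2 + (1−q)·(-5) = 7q - 5
  the inspector's payoff to Skip: q·(-2) + (1−q)·2 = -4q + 2
  7q - 5 = -4q + 2  ⇒  11q = 7  ⇒  q = 7/11.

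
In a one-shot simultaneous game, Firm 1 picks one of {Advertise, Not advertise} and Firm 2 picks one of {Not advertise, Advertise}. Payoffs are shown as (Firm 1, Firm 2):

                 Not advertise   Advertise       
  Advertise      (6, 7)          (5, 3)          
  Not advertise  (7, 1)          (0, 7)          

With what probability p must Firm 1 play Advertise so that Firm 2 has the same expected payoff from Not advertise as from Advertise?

In a mixed equilibrium Firm 2 is indifferent between Not advertise and Advertise; this condition fixes p.
  Firm 2's payoff to Not advertise: p·7 + (1−p)·1 = 6p + 1
  Firm 2's payoff to Advertise: p·3 + (1−p)·7 = -4p + 7
  6p + 1 = -4p + 7  ⇒  10p = 6  ⇒  p = 3/5.

p = 3/5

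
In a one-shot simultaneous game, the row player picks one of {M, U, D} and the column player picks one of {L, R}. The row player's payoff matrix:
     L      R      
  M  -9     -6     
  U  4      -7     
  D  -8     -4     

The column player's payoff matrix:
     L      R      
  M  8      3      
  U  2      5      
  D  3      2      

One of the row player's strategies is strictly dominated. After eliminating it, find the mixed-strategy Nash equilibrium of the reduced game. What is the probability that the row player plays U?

The row player's strategy M is strictly dominated by D: -8 > -9 and -4 > -6. Eliminate M.
In a mixed equilibrium the column player is indifferent between L and R; this condition fixes p.
  the column player's payoff from L: p·2 + (1−p)·3 = -p + 3
  the column player's payoff from R: p·5 + (1−p)·2 = 3p + 2
  -p + 3 = 3p + 2  ⇒  -4p = -1  ⇒  p = 1/4.

p = 1/4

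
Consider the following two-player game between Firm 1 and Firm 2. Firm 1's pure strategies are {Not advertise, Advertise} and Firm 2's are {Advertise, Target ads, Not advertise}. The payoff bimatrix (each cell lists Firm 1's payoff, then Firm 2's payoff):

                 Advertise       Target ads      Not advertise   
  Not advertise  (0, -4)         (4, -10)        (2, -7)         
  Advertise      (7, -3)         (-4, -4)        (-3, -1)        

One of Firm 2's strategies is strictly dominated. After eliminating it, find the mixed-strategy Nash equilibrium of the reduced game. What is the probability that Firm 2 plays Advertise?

Firm 2's strategy Target ads is strictly dominated by Not advertise: -7 > -10 and -1 > -4. Eliminate Target ads.
Set Firm 1's expected payoff from Not advertise equal to that from Advertise:
  Firm 1's payoff from Not advertise: q·0 + (1−q)·2 = -2q + 2
  Firm 1's payoff from Advertise: q·7 + (1−q)·(-3) = 10q - 3
  -2q + 2 = 10q - 3  ⇒  -12q = -5  ⇒  q = 5/12.

q = 5/12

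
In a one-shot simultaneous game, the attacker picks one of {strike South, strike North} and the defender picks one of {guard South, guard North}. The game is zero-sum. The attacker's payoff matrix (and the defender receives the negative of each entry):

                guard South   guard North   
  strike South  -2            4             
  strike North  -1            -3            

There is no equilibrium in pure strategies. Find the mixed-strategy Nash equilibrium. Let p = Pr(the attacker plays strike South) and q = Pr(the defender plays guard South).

The defender's indifference between guard South and guard North determines the attacker's mixing probability p:
  the defender's payoff from guard South: p·2 + (1−p)·1 = p + 1
  the defender's payoff from guard North: p·(-4) + (1−p)·3 = -7p + 3
  p + 1 = -7p + 3  ⇒  8p = 2  ⇒  p = 1/4.
In a mixed equilibrium the attacker is indifferent between strike South and strike North; this condition fixes q.
  the attacker's expected payoff from strike South: q·(-2) + (1−q)·4 = -6q + 4
  the attacker's expected payoff from strike North: q·(-1) + (1−q)·(-3) = 2q - 3
  -6q + 4 = 2q - 3  ⇒  -8q = -7  ⇒  q = 7/8.

p = 1/4, q = 7/8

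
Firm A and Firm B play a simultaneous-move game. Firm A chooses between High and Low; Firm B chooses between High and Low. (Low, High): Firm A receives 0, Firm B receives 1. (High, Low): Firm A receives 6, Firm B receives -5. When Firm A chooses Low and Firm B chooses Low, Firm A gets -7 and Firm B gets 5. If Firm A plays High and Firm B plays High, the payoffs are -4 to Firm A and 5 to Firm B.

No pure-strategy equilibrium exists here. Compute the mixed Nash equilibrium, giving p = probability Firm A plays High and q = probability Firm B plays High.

For Firm B to be willing to mix, Firm B must be indifferent between High and Low, which pins down Firm A's mix.
  Firm B's payoff from High: p·5 + (1−p)·1 = 4p + 1
  Firm B's payoff from Low: p·(-5) + (1−p)·5 = -10p + 5
  4p + 1 = -10p + 5  ⇒  14p = 4  ⇒  p = 2/7.
Firm A's indifference between High and Low determines Firm B's mixing probability q:
  Firm A's payoff from High: q·(-4) + (1−q)·6 = -10q + 6
  Firm A's payoff from Low: q·0 + (1−q)·(-7) = 7q - 7
  -10q + 6 = 7q - 7  ⇒  -17q = -13  ⇒  q = 13/17.

p = 2/7, q = 13/17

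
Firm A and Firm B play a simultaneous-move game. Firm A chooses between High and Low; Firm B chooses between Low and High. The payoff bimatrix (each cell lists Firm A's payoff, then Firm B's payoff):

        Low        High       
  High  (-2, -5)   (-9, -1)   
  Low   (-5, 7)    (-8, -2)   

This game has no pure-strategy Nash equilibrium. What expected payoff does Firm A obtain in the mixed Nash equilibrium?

-29/4

In a mixed equilibrium Firm A is indifferent between High and Low; this condition fixes q.
  Firm A's payoff from High: q·(-2) + (1−q)·(-9) = 7q - 9
  Firm A's payoff from Low: q·(-5) + (1−q)·(-8) = 3q - 8
  7q - 9 = 3q - 8  ⇒  4q = 1  ⇒  q = 1/4.
At equilibrium Firm A is indifferent across rows, so Firm A's payoff equals the payoff from High: (1/4)·(-2) + (3/4)·(-9) = -29/4.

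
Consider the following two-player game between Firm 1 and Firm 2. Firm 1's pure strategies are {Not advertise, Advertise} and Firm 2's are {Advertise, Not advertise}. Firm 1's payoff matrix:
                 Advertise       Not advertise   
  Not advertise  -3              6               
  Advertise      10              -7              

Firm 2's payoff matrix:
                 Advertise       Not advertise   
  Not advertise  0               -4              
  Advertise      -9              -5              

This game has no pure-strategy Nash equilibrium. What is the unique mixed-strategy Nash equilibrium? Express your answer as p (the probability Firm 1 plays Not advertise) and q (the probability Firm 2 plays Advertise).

In a mixed equilibrium Firm 2 is indifferent between Advertise and Not advertise; this condition fixes p.
  Firm 2's payoff to Advertise: p·0 + (1−p)·(-9) = 9p - 9
  Firm 2's payoff to Not advertise: p·(-4) + (1−p)·(-5) = p - 5
  9p - 9 = p - 5  ⇒  8p = 4  ⇒  p = 1/2.
In a mixed equilibrium Firm 1 is indifferent between Not advertise and Advertise; this condition fixes q.
  Firm 1's payoff from Not advertise: q·(-3) + (1−q)·6 = -9q + 6
  Firm 1's payoff from Advertise: q·10 + (1−q)·(-7) = 17q - 7
  -9q + 6 = 17q - 7  ⇒  -26q = -13  ⇒  q = 1/2.

p = 1/2, q = 1/2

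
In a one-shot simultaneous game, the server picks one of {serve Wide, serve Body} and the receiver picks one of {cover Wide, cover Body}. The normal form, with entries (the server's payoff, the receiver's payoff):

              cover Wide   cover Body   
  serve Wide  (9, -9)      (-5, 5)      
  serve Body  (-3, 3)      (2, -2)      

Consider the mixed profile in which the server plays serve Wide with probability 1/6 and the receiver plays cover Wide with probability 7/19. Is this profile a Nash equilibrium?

Given the server's mix p = 1/6, the receiver's payoff from cover Wide is 1 but from cover Body is -5/6. The receiver strictly prefers cover Wide, so the receiver would not mix.
So the proposed profile is not a Nash equilibrium.

No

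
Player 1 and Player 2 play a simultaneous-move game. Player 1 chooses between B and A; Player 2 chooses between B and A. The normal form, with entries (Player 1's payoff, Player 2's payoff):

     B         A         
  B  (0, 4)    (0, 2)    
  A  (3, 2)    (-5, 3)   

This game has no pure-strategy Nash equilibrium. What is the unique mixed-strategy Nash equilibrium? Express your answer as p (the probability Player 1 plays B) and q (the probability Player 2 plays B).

p = 1/3, q = 5/8

Player 1's mix must leave Player 2 indifferent between B and A.
  Player 2's payoff from B: p·4 + (1−p)·2 = 2p + 2
  Player 2's payoff from A: p·2 + (1−p)·3 = -p + 3
  2p + 2 = -p + 3  ⇒  3p = 1  ⇒  p = 1/3.
Player 2's mix must leave Player 1 indifferent between B and A.
  Player 1's payoff from B: q·0 + (1−q)·0 = 0
  Player 1's payoff from A: q·3 + (1−q)·(-5) = 8q - 5
  0 = 8q - 5  ⇒  -8q = -5  ⇒  q = 5/8.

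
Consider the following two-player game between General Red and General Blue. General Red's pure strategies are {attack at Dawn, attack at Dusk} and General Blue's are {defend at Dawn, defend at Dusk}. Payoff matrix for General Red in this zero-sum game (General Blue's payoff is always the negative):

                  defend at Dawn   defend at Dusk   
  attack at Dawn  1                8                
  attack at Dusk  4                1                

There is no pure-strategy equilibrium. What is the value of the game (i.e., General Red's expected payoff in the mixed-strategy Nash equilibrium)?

In a mixed equilibrium General Red is indifferent between attack at Dawn and attack at Dusk; this condition fixes q.
  General Red's payoff to attack at Dawn: q·1 + (1−q)·8 = -7q + 8
  General Red's payoff to attack at Dusk: q·4 + (1−q)·1 = 3q + 1
  -7q + 8 = 3q + 1  ⇒  -10q = -7  ⇒  q = 7/10.
The value is General Red's expected payoff against this mix (using attack at Dawn): (7/10)·1 + (3/10)·8 = 31/10.

v = 31/10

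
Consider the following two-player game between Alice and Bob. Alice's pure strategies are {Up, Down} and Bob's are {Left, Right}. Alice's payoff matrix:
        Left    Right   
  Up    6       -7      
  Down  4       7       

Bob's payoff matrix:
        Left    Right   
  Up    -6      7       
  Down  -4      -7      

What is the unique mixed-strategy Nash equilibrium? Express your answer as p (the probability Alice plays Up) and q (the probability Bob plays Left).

Bob's indifference between Left and Right determines Alice's mixing probability p:
  Bob's payoff to Left: p·(-6) + (1−p)·(-4) = -2p - 4
  Bob's payoff to Right: p·7 + (1−p)·(-7) = 14p - 7
  -2p - 4 = 14p - 7  ⇒  -16p = -3  ⇒  p = 3/16.
Bob's mix must leave Alice indifferent between Up and Down.
  Alice's expected payoff from Up: q·6 + (1−q)·(-7) = 13q - 7
  Alice's expected payoff from Down: q·4 + (1−q)·7 = -3q + 7
  13q - 7 = -3q + 7  ⇒  16q = 14  ⇒  q = 7/8.

p = 3/16, q = 7/8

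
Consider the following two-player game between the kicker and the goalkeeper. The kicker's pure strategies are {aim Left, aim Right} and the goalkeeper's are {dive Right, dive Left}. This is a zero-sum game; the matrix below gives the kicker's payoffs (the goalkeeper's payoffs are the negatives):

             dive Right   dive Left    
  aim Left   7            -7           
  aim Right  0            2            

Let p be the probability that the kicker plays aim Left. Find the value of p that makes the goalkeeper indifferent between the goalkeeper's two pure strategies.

For the goalkeeper to be willing to mix, the goalkeeper must be indifferent between dive Right and dive Left, which pins down the kicker's mix.
  the goalkeeper's payoff to dive Right: p·(-7) + (1−p)·0 = -7p
  the goalkeeper's payoff to dive Left: p·7 + (1−p)·(-2) = 9p - 2
  -7p = 9p - 2  ⇒  -16p = -2  ⇒  p = 1/8.

p = 1/8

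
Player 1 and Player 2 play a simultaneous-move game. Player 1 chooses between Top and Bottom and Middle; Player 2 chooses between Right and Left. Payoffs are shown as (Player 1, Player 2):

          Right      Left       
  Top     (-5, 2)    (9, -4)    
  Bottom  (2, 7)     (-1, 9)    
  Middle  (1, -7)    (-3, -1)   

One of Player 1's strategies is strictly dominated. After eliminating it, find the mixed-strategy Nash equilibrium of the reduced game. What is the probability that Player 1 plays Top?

p = 1/4

Player 1's strategy Middle is strictly dominated by Bottom: 2 > 1 and -1 > -3. Eliminate Middle.
Player 2's indifference between Right and Left determines Player 1's mixing probability p:
  Player 2's payoff from Right: p·2 + (1−p)·7 = -5p + 7
  Player 2's payoff from Left: p·(-4) + (1−p)·9 = -13p + 9
  -5p + 7 = -13p + 9  ⇒  8p = 2  ⇒  p = 1/4.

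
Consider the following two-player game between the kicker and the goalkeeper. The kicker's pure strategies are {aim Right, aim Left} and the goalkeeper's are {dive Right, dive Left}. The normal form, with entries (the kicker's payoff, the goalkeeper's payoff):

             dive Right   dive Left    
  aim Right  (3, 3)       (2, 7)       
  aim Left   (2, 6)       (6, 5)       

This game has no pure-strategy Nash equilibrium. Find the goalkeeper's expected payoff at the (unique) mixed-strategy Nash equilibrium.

The kicker's mix must leave the goalkeeper indifferent between dive Right and dive Left.
  the goalkeeper's expected payoff from dive Right: p·3 + (1−p)·6 = -3p + 6
  the goalkeeper's expected payoff from dive Left: p·7 + (1−p)·5 = 2p + 5
  -3p + 6 = 2p + 5  ⇒  -5p = -1  ⇒  p = 1/5.
At equilibrium the goalkeeper is indifferent across columns, so the goalkeeper's payoff equals the payoff from dive Right: (1/5)·3 + (4/5)·6 = 27/5.

27/5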